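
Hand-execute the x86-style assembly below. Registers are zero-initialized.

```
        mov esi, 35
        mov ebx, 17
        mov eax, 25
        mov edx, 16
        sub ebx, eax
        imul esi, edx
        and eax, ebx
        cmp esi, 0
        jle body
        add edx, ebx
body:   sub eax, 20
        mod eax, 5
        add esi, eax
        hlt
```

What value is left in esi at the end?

esi=35
ebx=17
eax=25
edx=16
ebx=17-25=-8
esi=35*16=560
eax=25&(-8)=24
cmp esi, 0  (cmp 560,0)
jle body: not taken
edx=16+(-8)=8
eax=24-20=4
eax=4%5=4
esi=560+4=564
halt.

564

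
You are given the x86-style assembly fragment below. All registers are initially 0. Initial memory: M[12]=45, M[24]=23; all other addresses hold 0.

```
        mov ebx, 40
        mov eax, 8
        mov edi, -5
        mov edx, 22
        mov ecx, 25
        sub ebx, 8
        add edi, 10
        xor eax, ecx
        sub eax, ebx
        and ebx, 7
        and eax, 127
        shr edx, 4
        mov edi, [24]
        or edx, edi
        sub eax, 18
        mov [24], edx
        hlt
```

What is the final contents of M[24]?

after mov ebx, 40: ebx=40
after mov eax, 8: eax=8
after mov edi, -5: edi=-5
after mov edx, 22: edx=22
after mov ecx, 25: ecx=25
after sub ebx, 8: ebx=40-8=32
after add edi, 10: edi=(-5)+10=5
after xor eax, ecx: eax=8^25=17
after sub eax, ebx: eax=17-32=-15
after and ebx, 7: ebx=32&7=0
after and eax, 127: eax=(-15)&127=113
after shr edx, 4: edx=22>>4=1
after mov edi, [24]: edi=M[24]=23
after or edx, edi: edx=1|23=23
after sub eax, 18: eax=113-18=95
mov [24], edx → M[24]=23
halt.

23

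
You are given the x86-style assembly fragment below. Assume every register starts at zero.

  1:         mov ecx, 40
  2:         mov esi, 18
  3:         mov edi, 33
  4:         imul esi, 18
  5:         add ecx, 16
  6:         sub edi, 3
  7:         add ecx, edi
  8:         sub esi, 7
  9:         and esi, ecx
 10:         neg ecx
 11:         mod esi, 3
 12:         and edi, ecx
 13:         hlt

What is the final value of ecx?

after mov ecx, 40: ecx=40
after mov esi, 18: esi=18
after mov edi, 33: edi=33
after imul esi, 18: esi=18*18=324
after add ecx, 16: ecx=40+16=56
after sub edi, 3: edi=33-3=30
after add ecx, edi: ecx=56+30=86
after sub esi, 7: esi=324-7=317
after and esi, ecx: esi=317&86=20
after neg ecx: ecx=-(86)=-86
after mod esi, 3: esi=20%3=2
after and edi, ecx: edi=30&(-86)=10
halt.

-86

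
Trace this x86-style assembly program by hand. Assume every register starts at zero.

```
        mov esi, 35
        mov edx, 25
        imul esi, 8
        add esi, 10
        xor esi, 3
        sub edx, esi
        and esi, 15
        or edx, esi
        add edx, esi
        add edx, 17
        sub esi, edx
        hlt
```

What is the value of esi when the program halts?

246

esi=35
edx=25
esi=35*8=280
esi=280+10=290
esi=290^3=289
edx=25-289=-264
esi=289&15=1
edx=(-264)|1=-263
edx=(-263)+1=-262
edx=(-262)+17=-245
esi=1-(-245)=246
halt.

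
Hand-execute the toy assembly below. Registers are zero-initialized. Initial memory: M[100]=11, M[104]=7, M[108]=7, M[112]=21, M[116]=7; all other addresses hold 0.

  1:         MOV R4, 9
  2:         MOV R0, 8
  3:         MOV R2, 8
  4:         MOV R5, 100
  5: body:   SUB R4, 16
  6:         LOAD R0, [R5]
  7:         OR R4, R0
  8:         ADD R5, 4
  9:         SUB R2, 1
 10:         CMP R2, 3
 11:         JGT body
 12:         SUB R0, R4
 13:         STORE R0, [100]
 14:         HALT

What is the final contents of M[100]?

MOV R4, 9 → R4=9
MOV R0, 8 → R0=8
MOV R2, 8 → R2=8
MOV R5, 100 → R5=100
SUB R4, 16 → R4=9-16=-7
LOAD R0, [R5] → R0=M[100]=11
OR R4, R0 → R4=(-7)|11=-5
ADD R5, 4 → R5=100+4=104
SUB R2, 1 → R2=8-1=7
CMP R2, 3  (cmp 7,3)
JGT body: taken
SUB R4, 16 → R4=(-5)-16=-21
LOAD R0, [R5] → R0=M[104]=7
OR R4, R0 → R4=(-21)|7=-17
ADD R5, 4 → R5=104+4=108
SUB R2, 1 → R2=7-1=6
CMP R2, 3  (cmp 6,3)
JGT body: taken
SUB R4, 16 → R4=(-17)-16=-33
LOAD R0, [R5] → R0=M[108]=7
OR R4, R0 → R4=(-33)|7=-33
ADD R5, 4 → R5=108+4=112
SUB R2, 1 → R2=6-1=5
CMP R2, 3  (cmp 5,3)
JGT body: taken
SUB R4, 16 → R4=(-33)-16=-49
LOAD R0, [R5] → R0=M[112]=21
OR R4, R0 → R4=(-49)|21=-33
ADD R5, 4 → R5=112+4=116
SUB R2, 1 → R2=5-1=4
CMP R2, 3  (cmp 4,3)
JGT body: taken
SUB R4, 16 → R4=(-33)-16=-49
LOAD R0, [R5] → R0=M[116]=7
OR R4, R0 → R4=(-49)|7=-49
ADD R5, 4 → R5=116+4=120
SUB R2, 1 → R2=4-1=3
CMP R2, 3  (cmp 3,3)
JGT body: not taken
SUB R0, R4 → R0=7-(-49)=56
STORE R0, [100] → M[100]=56
halt.

56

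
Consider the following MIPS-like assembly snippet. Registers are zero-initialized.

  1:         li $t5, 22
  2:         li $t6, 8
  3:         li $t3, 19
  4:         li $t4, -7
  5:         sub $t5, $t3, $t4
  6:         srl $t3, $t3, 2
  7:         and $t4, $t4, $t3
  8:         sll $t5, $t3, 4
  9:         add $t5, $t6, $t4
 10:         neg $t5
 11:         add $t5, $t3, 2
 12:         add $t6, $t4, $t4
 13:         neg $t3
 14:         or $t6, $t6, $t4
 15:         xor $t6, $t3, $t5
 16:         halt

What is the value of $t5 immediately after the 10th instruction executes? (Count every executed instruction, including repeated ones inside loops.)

after li $t5, 22: $t5=22
after li $t6, 8: $t6=8
after li $t3, 19: $t3=19
after li $t4, -7: $t4=-7
after sub $t5, $t3, $t4: $t5=19-(-7)=26
after srl $t3, $t3, 2: $t3=19>>2=4
after and $t4, $t4, $t3: $t4=(-7)&4=0
after sll $t5, $t3, 4: $t5=4<<4=64
after add $t5, $t6, $t4: $t5=8+0=8
after neg $t5: $t5=-(8)=-8
After step 10: $t5 = -8.

-8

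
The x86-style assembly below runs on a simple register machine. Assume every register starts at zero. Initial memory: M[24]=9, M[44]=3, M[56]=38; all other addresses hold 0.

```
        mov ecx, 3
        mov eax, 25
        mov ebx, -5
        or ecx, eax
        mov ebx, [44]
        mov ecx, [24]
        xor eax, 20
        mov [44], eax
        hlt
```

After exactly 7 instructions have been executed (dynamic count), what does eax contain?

13

after mov ecx, 3: ecx=3
after mov eax, 25: eax=25
after mov ebx, -5: ebx=-5
after or ecx, eax: ecx=3|25=27
after mov ebx, [44]: ebx=M[44]=3
after mov ecx, [24]: ecx=M[24]=9
after xor eax, 20: eax=25^20=13
After step 7: eax = 13.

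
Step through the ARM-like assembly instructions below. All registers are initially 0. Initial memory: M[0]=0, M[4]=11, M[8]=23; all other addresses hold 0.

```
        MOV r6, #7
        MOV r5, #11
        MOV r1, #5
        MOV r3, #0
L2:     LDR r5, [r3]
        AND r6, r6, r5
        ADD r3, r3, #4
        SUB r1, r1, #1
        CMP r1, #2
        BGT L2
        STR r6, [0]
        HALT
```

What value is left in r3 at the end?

12

after MOV r6, #7: r6=7
after MOV r5, #11: r5=11
after MOV r1, #5: r1=5
after MOV r3, #0: r3=0
after LDR r5, [r3]: r5=M[0]=0
after AND r6, r6, r5: r6=7&0=0
after ADD r3, r3, #4: r3=0+4=4
after SUB r1, r1, #1: r1=5-1=4
CMP r1, #2  (cmp 4,2)
BGT L2: taken
after LDR r5, [r3]: r5=M[4]=11
after AND r6, r6, r5: r6=0&11=0
after ADD r3, r3, #4: r3=4+4=8
after SUB r1, r1, #1: r1=4-1=3
CMP r1, #2  (cmp 3,2)
BGT L2: taken
after LDR r5, [r3]: r5=M[8]=23
after AND r6, r6, r5: r6=0&23=0
after ADD r3, r3, #4: r3=8+4=12
after SUB r1, r1, #1: r1=3-1=2
CMP r1, #2  (cmp 2,2)
BGT L2: not taken
STR r6, [0] → M[0]=0
halt.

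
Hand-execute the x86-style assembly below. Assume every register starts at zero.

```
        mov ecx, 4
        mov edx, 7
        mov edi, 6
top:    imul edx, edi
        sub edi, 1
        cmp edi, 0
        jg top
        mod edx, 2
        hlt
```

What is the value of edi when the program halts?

0

ecx=4
edx=7
edi=6
edx=7*6=42
edi=6-1=5
cmp edi, 0  (cmp 5,0)
jg top: taken
edx=42*5=210
edi=5-1=4
cmp edi, 0  (cmp 4,0)
jg top: taken
edx=210*4=840
edi=4-1=3
cmp edi, 0  (cmp 3,0)
jg top: taken
edx=840*3=2520
edi=3-1=2
cmp edi, 0  (cmp 2,0)
jg top: taken
edx=2520*2=5040
edi=2-1=1
cmp edi, 0  (cmp 1,0)
jg top: taken
edx=5040*1=5040
edi=1-1=0
cmp edi, 0  (cmp 0,0)
jg top: not taken
edx=5040%2=0
halt.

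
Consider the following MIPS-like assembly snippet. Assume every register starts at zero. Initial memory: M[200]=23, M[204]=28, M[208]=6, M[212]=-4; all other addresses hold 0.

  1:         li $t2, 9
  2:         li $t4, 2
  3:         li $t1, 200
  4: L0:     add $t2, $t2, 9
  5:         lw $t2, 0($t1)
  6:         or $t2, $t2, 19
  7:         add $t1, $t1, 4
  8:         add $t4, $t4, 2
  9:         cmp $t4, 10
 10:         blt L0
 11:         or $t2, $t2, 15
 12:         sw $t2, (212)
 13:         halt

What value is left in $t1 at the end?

216

li $t2, 9 → $t2=9
li $t4, 2 → $t4=2
li $t1, 200 → $t1=200
add $t2, $t2, 9 → $t2=9+9=18
lw $t2, 0($t1) → $t2=M[200]=23
or $t2, $t2, 19 → $t2=23|19=23
add $t1, $t1, 4 → $t1=200+4=204
add $t4, $t4, 2 → $t4=2+2=4
cmp $t4, 10  (cmp 4,10)
blt L0: taken
add $t2, $t2, 9 → $t2=23+9=32
lw $t2, 0($t1) → $t2=M[204]=28
or $t2, $t2, 19 → $t2=28|19=31
add $t1, $t1, 4 → $t1=204+4=208
add $t4, $t4, 2 → $t4=4+2=6
cmp $t4, 10  (cmp 6,10)
blt L0: taken
add $t2, $t2, 9 → $t2=31+9=40
lw $t2, 0($t1) → $t2=M[208]=6
or $t2, $t2, 19 → $t2=6|19=23
add $t1, $t1, 4 → $t1=208+4=212
add $t4, $t4, 2 → $t4=6+2=8
cmp $t4, 10  (cmp 8,10)
blt L0: taken
add $t2, $t2, 9 → $t2=23+9=32
lw $t2, 0($t1) → $t2=M[212]=-4
or $t2, $t2, 19 → $t2=(-4)|19=-1
add $t1, $t1, 4 → $t1=212+4=216
add $t4, $t4, 2 → $t4=8+2=10
cmp $t4, 10  (cmp 10,10)
blt L0: not taken
or $t2, $t2, 15 → $t2=(-1)|15=-1
sw $t2, (212) → M[212]=-1
halt.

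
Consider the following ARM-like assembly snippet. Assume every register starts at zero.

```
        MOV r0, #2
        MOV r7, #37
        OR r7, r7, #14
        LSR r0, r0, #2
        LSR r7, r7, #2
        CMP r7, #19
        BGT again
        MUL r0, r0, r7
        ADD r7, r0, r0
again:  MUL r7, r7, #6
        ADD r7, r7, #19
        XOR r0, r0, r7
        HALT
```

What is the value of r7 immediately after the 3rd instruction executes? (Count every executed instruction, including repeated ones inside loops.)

47

after MOV r0, #2: r0=2
after MOV r7, #37: r7=37
after OR r7, r7, #14: r7=37|14=47
After step 3: r7 = 47.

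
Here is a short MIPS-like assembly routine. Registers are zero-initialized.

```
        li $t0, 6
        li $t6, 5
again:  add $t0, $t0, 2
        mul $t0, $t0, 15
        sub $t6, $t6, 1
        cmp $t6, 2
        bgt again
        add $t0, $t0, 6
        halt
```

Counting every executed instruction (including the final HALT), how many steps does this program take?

$t0=6
$t6=5
$t0=6+2=8
$t0=8*15=120
$t6=5-1=4
cmp $t6, 2  (cmp 4,2)
bgt again: taken
$t0=120+2=122
$t0=122*15=1830
$t6=4-1=3
cmp $t6, 2  (cmp 3,2)
bgt again: taken
$t0=1830+2=1832
$t0=1832*15=27480
$t6=3-1=2
cmp $t6, 2  (cmp 2,2)
bgt again: not taken
$t0=27480+6=27486
halt.
Total executed instructions: 19.

19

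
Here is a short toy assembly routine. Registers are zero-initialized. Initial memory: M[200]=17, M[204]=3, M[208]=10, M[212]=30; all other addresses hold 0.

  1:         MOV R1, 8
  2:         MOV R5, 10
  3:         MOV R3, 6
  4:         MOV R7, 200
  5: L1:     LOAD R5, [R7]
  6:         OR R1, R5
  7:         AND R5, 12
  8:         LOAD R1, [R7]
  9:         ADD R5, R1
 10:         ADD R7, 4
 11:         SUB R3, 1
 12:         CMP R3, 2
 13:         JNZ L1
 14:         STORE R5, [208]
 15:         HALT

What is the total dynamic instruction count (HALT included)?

R1=8
R5=10
R3=6
R7=200
R5=M[200]=17
R1=8|17=25
R5=17&12=0
R1=M[200]=17
R5=0+17=17
R7=200+4=204
R3=6-1=5
CMP R3, 2  (cmp 5,2)
JNZ L1: taken
R5=M[204]=3
R1=17|3=19
R5=3&12=0
R1=M[204]=3
R5=0+3=3
R7=204+4=208
R3=5-1=4
CMP R3, 2  (cmp 4,2)
JNZ L1: taken
R5=M[208]=10
R1=3|10=11
R5=10&12=8
R1=M[208]=10
R5=8+10=18
R7=208+4=212
R3=4-1=3
CMP R3, 2  (cmp 3,2)
JNZ L1: taken
R5=M[212]=30
R1=10|30=30
R5=30&12=12
R1=M[212]=30
R5=12+30=42
R7=212+4=216
R3=3-1=2
CMP R3, 2  (cmp 2,2)
JNZ L1: not taken
STORE R5, [208] → M[208]=42
halt.
Total executed instructions: 42.

42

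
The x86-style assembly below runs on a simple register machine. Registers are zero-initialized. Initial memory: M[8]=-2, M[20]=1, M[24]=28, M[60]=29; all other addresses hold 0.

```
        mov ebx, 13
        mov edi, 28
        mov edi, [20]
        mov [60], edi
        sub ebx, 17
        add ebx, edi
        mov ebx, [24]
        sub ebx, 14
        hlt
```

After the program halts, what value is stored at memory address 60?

after mov ebx, 13: ebx=13
after mov edi, 28: edi=28
after mov edi, [20]: edi=M[20]=1
mov [60], edi → M[60]=1
after sub ebx, 17: ebx=13-17=-4
after add ebx, edi: ebx=(-4)+1=-3
after mov ebx, [24]: ebx=M[24]=28
after sub ebx, 14: ebx=28-14=14
halt.

1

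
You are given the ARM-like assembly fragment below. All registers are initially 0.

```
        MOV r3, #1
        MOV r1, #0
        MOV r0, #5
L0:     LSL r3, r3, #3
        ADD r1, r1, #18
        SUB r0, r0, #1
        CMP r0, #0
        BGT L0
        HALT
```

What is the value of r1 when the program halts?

after MOV r3, #1: r3=1
after MOV r1, #0: r1=0
after MOV r0, #5: r0=5
after LSL r3, r3, #3: r3=1<<3=8
after ADD r1, r1, #18: r1=0+18=18
after SUB r0, r0, #1: r0=5-1=4
CMP r0, #0  (cmp 4,0)
BGT L0: taken
after LSL r3, r3, #3: r3=8<<3=64
after ADD r1, r1, #18: r1=18+18=36
after SUB r0, r0, #1: r0=4-1=3
CMP r0, #0  (cmp 3,0)
BGT L0: taken
after LSL r3, r3, #3: r3=64<<3=512
after ADD r1, r1, #18: r1=36+18=54
after SUB r0, r0, #1: r0=3-1=2
CMP r0, #0  (cmp 2,0)
BGT L0: taken
after LSL r3, r3, #3: r3=512<<3=4096
after ADD r1, r1, #18: r1=54+18=72
after SUB r0, r0, #1: r0=2-1=1
CMP r0, #0  (cmp 1,0)
BGT L0: taken
after LSL r3, r3, #3: r3=4096<<3=32768
after ADD r1, r1, #18: r1=72+18=90
after SUB r0, r0, #1: r0=1-1=0
CMP r0, #0  (cmp 0,0)
BGT L0: not taken
halt.

90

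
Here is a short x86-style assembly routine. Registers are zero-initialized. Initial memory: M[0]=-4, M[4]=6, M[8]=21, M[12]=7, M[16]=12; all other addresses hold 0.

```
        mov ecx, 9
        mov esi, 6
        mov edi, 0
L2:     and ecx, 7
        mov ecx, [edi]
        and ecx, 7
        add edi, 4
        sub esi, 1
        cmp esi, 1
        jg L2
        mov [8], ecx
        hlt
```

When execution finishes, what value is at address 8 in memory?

after mov ecx, 9: ecx=9
after mov esi, 6: esi=6
after mov edi, 0: edi=0
after and ecx, 7: ecx=9&7=1
after mov ecx, [edi]: ecx=M[0]=-4
after and ecx, 7: ecx=(-4)&7=4
after add edi, 4: edi=0+4=4
after sub esi, 1: esi=6-1=5
cmp esi, 1  (cmp 5,1)
jg L2: taken
after and ecx, 7: ecx=4&7=4
after mov ecx, [edi]: ecx=M[4]=6
after and ecx, 7: ecx=6&7=6
after add edi, 4: edi=4+4=8
after sub esi, 1: esi=5-1=4
cmp esi, 1  (cmp 4,1)
jg L2: taken
after and ecx, 7: ecx=6&7=6
after mov ecx, [edi]: ecx=M[8]=21
after and ecx, 7: ecx=21&7=5
after add edi, 4: edi=8+4=12
after sub esi, 1: esi=4-1=3
cmp esi, 1  (cmp 3,1)
jg L2: taken
after and ecx, 7: ecx=5&7=5
after mov ecx, [edi]: ecx=M[12]=7
after and ecx, 7: ecx=7&7=7
after add edi, 4: edi=12+4=16
after sub esi, 1: esi=3-1=2
cmp esi, 1  (cmp 2,1)
jg L2: taken
after and ecx, 7: ecx=7&7=7
after mov ecx, [edi]: ecx=M[16]=12
after and ecx, 7: ecx=12&7=4
after add edi, 4: edi=16+4=20
after sub esi, 1: esi=2-1=1
cmp esi, 1  (cmp 1,1)
jg L2: not taken
mov [8], ecx → M[8]=4
halt.

4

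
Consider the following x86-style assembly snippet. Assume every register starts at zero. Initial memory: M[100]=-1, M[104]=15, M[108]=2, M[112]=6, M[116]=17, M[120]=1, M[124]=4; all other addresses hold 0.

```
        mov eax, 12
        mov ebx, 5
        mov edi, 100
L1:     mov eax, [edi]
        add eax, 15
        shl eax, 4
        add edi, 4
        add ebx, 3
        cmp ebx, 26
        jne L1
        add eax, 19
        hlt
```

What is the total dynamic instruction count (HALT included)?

54

after mov eax, 12: eax=12
after mov ebx, 5: ebx=5
after mov edi, 100: edi=100
after mov eax, [edi]: eax=M[100]=-1
after add eax, 15: eax=(-1)+15=14
after shl eax, 4: eax=14<<4=224
after add edi, 4: edi=100+4=104
after add ebx, 3: ebx=5+3=8
cmp ebx, 26  (cmp 8,26)
jne L1: taken
after mov eax, [edi]: eax=M[104]=15
after add eax, 15: eax=15+15=30
after shl eax, 4: eax=30<<4=480
after add edi, 4: edi=104+4=108
after add ebx, 3: ebx=8+3=11
cmp ebx, 26  (cmp 11,26)
jne L1: taken
after mov eax, [edi]: eax=M[108]=2
after add eax, 15: eax=2+15=17
after shl eax, 4: eax=17<<4=272
after add edi, 4: edi=108+4=112
after add ebx, 3: ebx=11+3=14
cmp ebx, 26  (cmp 14,26)
jne L1: taken
after mov eax, [edi]: eax=M[112]=6
after add eax, 15: eax=6+15=21
after shl eax, 4: eax=21<<4=336
after add edi, 4: edi=112+4=116
after add ebx, 3: ebx=14+3=17
cmp ebx, 26  (cmp 17,26)
jne L1: taken
after mov eax, [edi]: eax=M[116]=17
after add eax, 15: eax=17+15=32
after shl eax, 4: eax=32<<4=512
after add edi, 4: edi=116+4=120
after add ebx, 3: ebx=17+3=20
cmp ebx, 26  (cmp 20,26)
jne L1: taken
after mov eax, [edi]: eax=M[120]=1
after add eax, 15: eax=1+15=16
after shl eax, 4: eax=16<<4=256
after add edi, 4: edi=120+4=124
after add ebx, 3: ebx=20+3=23
cmp ebx, 26  (cmp 23,26)
jne L1: taken
after mov eax, [edi]: eax=M[124]=4
after add eax, 15: eax=4+15=19
after shl eax, 4: eax=19<<4=304
after add edi, 4: edi=124+4=128
after add ebx, 3: ebx=23+3=26
cmp ebx, 26  (cmp 26,26)
jne L1: not taken
after add eax, 19: eax=304+19=323
halt.
Total executed instructions: 54.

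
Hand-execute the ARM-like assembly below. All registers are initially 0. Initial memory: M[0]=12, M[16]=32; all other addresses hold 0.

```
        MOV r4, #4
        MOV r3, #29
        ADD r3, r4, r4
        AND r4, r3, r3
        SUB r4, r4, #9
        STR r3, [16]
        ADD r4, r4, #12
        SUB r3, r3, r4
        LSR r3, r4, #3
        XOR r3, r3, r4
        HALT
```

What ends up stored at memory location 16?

MOV r4, #4 → r4=4
MOV r3, #29 → r3=29
ADD r3, r4, r4 → r3=4+4=8
AND r4, r3, r3 → r4=8&8=8
SUB r4, r4, #9 → r4=8-9=-1
STR r3, [16] → M[16]=8
ADD r4, r4, #12 → r4=(-1)+12=11
SUB r3, r3, r4 → r3=8-11=-3
LSR r3, r4, #3 → r3=11>>3=1
XOR r3, r3, r4 → r3=1^11=10
halt.

8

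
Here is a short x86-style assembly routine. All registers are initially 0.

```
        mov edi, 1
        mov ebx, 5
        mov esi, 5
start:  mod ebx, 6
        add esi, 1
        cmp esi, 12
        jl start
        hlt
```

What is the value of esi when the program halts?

edi=1
ebx=5
esi=5
ebx=5%6=5
esi=5+1=6
cmp esi, 12  (cmp 6,12)
jl start: taken
ebx=5%6=5
esi=6+1=7
cmp esi, 12  (cmp 7,12)
jl start: taken
ebx=5%6=5
esi=7+1=8
cmp esi, 12  (cmp 8,12)
jl start: taken
ebx=5%6=5
esi=8+1=9
cmp esi, 12  (cmp 9,12)
jl start: taken
ebx=5%6=5
esi=9+1=10
cmp esi, 12  (cmp 10,12)
jl start: taken
ebx=5%6=5
esi=10+1=11
cmp esi, 12  (cmp 11,12)
jl start: taken
ebx=5%6=5
esi=11+1=12
cmp esi, 12  (cmp 12,12)
jl start: not taken
halt.

12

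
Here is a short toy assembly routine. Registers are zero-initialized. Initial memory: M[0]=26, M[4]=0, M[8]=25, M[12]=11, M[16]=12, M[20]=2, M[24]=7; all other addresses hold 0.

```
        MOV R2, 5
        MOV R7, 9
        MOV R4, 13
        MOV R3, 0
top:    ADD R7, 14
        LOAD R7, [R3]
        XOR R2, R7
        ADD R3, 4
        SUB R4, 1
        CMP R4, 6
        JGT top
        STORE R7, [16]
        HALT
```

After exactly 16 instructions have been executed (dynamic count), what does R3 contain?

8

R2=5
R7=9
R4=13
R3=0
R7=9+14=23
R7=M[0]=26
R2=5^26=31
R3=0+4=4
R4=13-1=12
CMP R4, 6  (cmp 12,6)
JGT top: taken
R7=26+14=40
R7=M[4]=0
R2=31^0=31
R3=4+4=8
R4=12-1=11
After step 16: R3 = 8.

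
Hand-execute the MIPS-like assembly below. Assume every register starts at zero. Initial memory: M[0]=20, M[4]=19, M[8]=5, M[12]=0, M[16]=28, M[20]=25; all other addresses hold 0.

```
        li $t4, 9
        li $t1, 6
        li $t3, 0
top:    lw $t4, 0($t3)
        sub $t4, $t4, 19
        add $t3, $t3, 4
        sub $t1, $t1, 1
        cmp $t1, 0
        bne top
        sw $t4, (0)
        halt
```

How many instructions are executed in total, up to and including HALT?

41

li $t4, 9 → $t4=9
li $t1, 6 → $t1=6
li $t3, 0 → $t3=0
lw $t4, 0($t3) → $t4=M[0]=20
sub $t4, $t4, 19 → $t4=20-19=1
add $t3, $t3, 4 → $t3=0+4=4
sub $t1, $t1, 1 → $t1=6-1=5
cmp $t1, 0  (cmp 5,0)
bne top: taken
lw $t4, 0($t3) → $t4=M[4]=19
sub $t4, $t4, 19 → $t4=19-19=0
add $t3, $t3, 4 → $t3=4+4=8
sub $t1, $t1, 1 → $t1=5-1=4
cmp $t1, 0  (cmp 4,0)
bne top: taken
lw $t4, 0($t3) → $t4=M[8]=5
sub $t4, $t4, 19 → $t4=5-19=-14
add $t3, $t3, 4 → $t3=8+4=12
sub $t1, $t1, 1 → $t1=4-1=3
cmp $t1, 0  (cmp 3,0)
bne top: taken
lw $t4, 0($t3) → $t4=M[12]=0
sub $t4, $t4, 19 → $t4=0-19=-19
add $t3, $t3, 4 → $t3=12+4=16
sub $t1, $t1, 1 → $t1=3-1=2
cmp $t1, 0  (cmp 2,0)
bne top: taken
lw $t4, 0($t3) → $t4=M[16]=28
sub $t4, $t4, 19 → $t4=28-19=9
add $t3, $t3, 4 → $t3=16+4=20
sub $t1, $t1, 1 → $t1=2-1=1
cmp $t1, 0  (cmp 1,0)
bne top: taken
lw $t4, 0($t3) → $t4=M[20]=25
sub $t4, $t4, 19 → $t4=25-19=6
add $t3, $t3, 4 → $t3=20+4=24
sub $t1, $t1, 1 → $t1=1-1=0
cmp $t1, 0  (cmp 0,0)
bne top: not taken
sw $t4, (0) → M[0]=6
halt.
Total executed instructions: 41.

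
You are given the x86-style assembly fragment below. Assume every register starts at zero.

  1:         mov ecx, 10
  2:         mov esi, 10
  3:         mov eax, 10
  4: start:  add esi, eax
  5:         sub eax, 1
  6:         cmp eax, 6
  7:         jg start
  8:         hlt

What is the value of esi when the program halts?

mov ecx, 10 → ecx=10
mov esi, 10 → esi=10
mov eax, 10 → eax=10
add esi, eax → esi=10+10=20
sub eax, 1 → eax=10-1=9
cmp eax, 6  (cmp 9,6)
jg start: taken
add esi, eax → esi=20+9=29
sub eax, 1 → eax=9-1=8
cmp eax, 6  (cmp 8,6)
jg start: taken
add esi, eax → esi=29+8=37
sub eax, 1 → eax=8-1=7
cmp eax, 6  (cmp 7,6)
jg start: taken
add esi, eax → esi=37+7=44
sub eax, 1 → eax=7-1=6
cmp eax, 6  (cmp 6,6)
jg start: not taken
halt.

44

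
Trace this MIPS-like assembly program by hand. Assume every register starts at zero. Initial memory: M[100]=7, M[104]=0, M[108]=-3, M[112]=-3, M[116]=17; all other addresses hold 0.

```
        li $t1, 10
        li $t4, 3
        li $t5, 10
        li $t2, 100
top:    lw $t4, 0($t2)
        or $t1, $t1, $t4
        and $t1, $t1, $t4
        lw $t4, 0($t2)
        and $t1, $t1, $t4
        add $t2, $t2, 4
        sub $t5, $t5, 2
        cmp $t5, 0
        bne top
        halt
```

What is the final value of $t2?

120

after li $t1, 10: $t1=10
after li $t4, 3: $t4=3
after li $t5, 10: $t5=10
after li $t2, 100: $t2=100
after lw $t4, 0($t2): $t4=M[100]=7
after or $t1, $t1, $t4: $t1=10|7=15
after and $t1, $t1, $t4: $t1=15&7=7
after lw $t4, 0($t2): $t4=M[100]=7
after and $t1, $t1, $t4: $t1=7&7=7
after add $t2, $t2, 4: $t2=100+4=104
after sub $t5, $t5, 2: $t5=10-2=8
cmp $t5, 0  (cmp 8,0)
bne top: taken
after lw $t4, 0($t2): $t4=M[104]=0
after or $t1, $t1, $t4: $t1=7|0=7
after and $t1, $t1, $t4: $t1=7&0=0
after lw $t4, 0($t2): $t4=M[104]=0
after and $t1, $t1, $t4: $t1=0&0=0
after add $t2, $t2, 4: $t2=104+4=108
after sub $t5, $t5, 2: $t5=8-2=6
cmp $t5, 0  (cmp 6,0)
bne top: taken
after lw $t4, 0($t2): $t4=M[108]=-3
after or $t1, $t1, $t4: $t1=0|(-3)=-3
after and $t1, $t1, $t4: $t1=(-3)&(-3)=-3
after lw $t4, 0($t2): $t4=M[108]=-3
after and $t1, $t1, $t4: $t1=(-3)&(-3)=-3
after add $t2, $t2, 4: $t2=108+4=112
after sub $t5, $t5, 2: $t5=6-2=4
cmp $t5, 0  (cmp 4,0)
bne top: taken
after lw $t4, 0($t2): $t4=M[112]=-3
after or $t1, $t1, $t4: $t1=(-3)|(-3)=-3
after and $t1, $t1, $t4: $t1=(-3)&(-3)=-3
after lw $t4, 0($t2): $t4=M[112]=-3
after and $t1, $t1, $t4: $t1=(-3)&(-3)=-3
after add $t2, $t2, 4: $t2=112+4=116
after sub $t5, $t5, 2: $t5=4-2=2
cmp $t5, 0  (cmp 2,0)
bne top: taken
after lw $t4, 0($t2): $t4=M[116]=17
after or $t1, $t1, $t4: $t1=(-3)|17=-3
after and $t1, $t1, $t4: $t1=(-3)&17=17
after lw $t4, 0($t2): $t4=M[116]=17
after and $t1, $t1, $t4: $t1=17&17=17
after add $t2, $t2, 4: $t2=116+4=120
after sub $t5, $t5, 2: $t5=2-2=0
cmp $t5, 0  (cmp 0,0)
bne top: not taken
halt.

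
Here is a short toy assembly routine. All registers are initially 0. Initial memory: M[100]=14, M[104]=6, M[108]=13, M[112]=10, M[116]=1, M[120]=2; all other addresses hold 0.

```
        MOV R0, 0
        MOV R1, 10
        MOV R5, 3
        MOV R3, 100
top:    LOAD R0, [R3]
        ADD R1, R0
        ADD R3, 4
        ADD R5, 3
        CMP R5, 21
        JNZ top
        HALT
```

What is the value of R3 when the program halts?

R0=0
R1=10
R5=3
R3=100
R0=M[100]=14
R1=10+14=24
R3=100+4=104
R5=3+3=6
CMP R5, 21  (cmp 6,21)
JNZ top: taken
R0=M[104]=6
R1=24+6=30
R3=104+4=108
R5=6+3=9
CMP R5, 21  (cmp 9,21)
JNZ top: taken
R0=M[108]=13
R1=30+13=43
R3=108+4=112
R5=9+3=12
CMP R5, 21  (cmp 12,21)
JNZ top: taken
R0=M[112]=10
R1=43+10=53
R3=112+4=116
R5=12+3=15
CMP R5, 21  (cmp 15,21)
JNZ top: taken
R0=M[116]=1
R1=53+1=54
R3=116+4=120
R5=15+3=18
CMP R5, 21  (cmp 18,21)
JNZ top: taken
R0=M[120]=2
R1=54+2=56
R3=120+4=124
R5=18+3=21
CMP R5, 21  (cmp 21,21)
JNZ top: not taken
halt.

124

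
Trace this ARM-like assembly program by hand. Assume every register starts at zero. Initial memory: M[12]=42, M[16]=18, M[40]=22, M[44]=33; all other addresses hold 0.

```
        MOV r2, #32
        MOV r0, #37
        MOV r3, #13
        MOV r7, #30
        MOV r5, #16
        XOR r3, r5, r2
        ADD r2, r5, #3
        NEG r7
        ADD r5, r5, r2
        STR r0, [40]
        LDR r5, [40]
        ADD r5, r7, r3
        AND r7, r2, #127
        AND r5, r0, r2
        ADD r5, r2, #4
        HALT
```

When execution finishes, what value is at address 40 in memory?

37

MOV r2, #32 → r2=32
MOV r0, #37 → r0=37
MOV r3, #13 → r3=13
MOV r7, #30 → r7=30
MOV r5, #16 → r5=16
XOR r3, r5, r2 → r3=16^32=48
ADD r2, r5, #3 → r2=16+3=19
NEG r7 → r7=-(30)=-30
ADD r5, r5, r2 → r5=16+19=35
STR r0, [40] → M[40]=37
LDR r5, [40] → r5=M[40]=37
ADD r5, r7, r3 → r5=(-30)+48=18
AND r7, r2, #127 → r7=19&127=19
AND r5, r0, r2 → r5=37&19=1
ADD r5, r2, #4 → r5=19+4=23
halt.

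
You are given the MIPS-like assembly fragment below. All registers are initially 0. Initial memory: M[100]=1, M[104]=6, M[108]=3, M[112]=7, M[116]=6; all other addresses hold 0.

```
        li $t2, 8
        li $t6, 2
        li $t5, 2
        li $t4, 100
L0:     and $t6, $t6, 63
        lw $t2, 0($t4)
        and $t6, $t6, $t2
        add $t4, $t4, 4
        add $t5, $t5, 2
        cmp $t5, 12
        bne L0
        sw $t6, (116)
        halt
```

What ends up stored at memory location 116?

0

after li $t2, 8: $t2=8
after li $t6, 2: $t6=2
after li $t5, 2: $t5=2
after li $t4, 100: $t4=100
after and $t6, $t6, 63: $t6=2&63=2
after lw $t2, 0($t4): $t2=M[100]=1
after and $t6, $t6, $t2: $t6=2&1=0
after add $t4, $t4, 4: $t4=100+4=104
after add $t5, $t5, 2: $t5=2+2=4
cmp $t5, 12  (cmp 4,12)
bne L0: taken
after and $t6, $t6, 63: $t6=0&63=0
after lw $t2, 0($t4): $t2=M[104]=6
after and $t6, $t6, $t2: $t6=0&6=0
after add $t4, $t4, 4: $t4=104+4=108
after add $t5, $t5, 2: $t5=4+2=6
cmp $t5, 12  (cmp 6,12)
bne L0: taken
after and $t6, $t6, 63: $t6=0&63=0
after lw $t2, 0($t4): $t2=M[108]=3
after and $t6, $t6, $t2: $t6=0&3=0
after add $t4, $t4, 4: $t4=108+4=112
after add $t5, $t5, 2: $t5=6+2=8
cmp $t5, 12  (cmp 8,12)
bne L0: taken
after and $t6, $t6, 63: $t6=0&63=0
after lw $t2, 0($t4): $t2=M[112]=7
after and $t6, $t6, $t2: $t6=0&7=0
after add $t4, $t4, 4: $t4=112+4=116
after add $t5, $t5, 2: $t5=8+2=10
cmp $t5, 12  (cmp 10,12)
bne L0: taken
after and $t6, $t6, 63: $t6=0&63=0
after lw $t2, 0($t4): $t2=M[116]=6
after and $t6, $t6, $t2: $t6=0&6=0
after add $t4, $t4, 4: $t4=116+4=120
after add $t5, $t5, 2: $t5=10+2=12
cmp $t5, 12  (cmp 12,12)
bne L0: not taken
sw $t6, (116) → M[116]=0
halt.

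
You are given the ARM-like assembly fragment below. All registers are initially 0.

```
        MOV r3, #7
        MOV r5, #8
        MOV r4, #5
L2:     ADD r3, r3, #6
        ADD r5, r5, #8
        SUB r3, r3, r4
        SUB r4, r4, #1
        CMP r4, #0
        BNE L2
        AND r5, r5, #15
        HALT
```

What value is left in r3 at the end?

22

MOV r3, #7 → r3=7
MOV r5, #8 → r5=8
MOV r4, #5 → r4=5
ADD r3, r3, #6 → r3=7+6=13
ADD r5, r5, #8 → r5=8+8=16
SUB r3, r3, r4 → r3=13-5=8
SUB r4, r4, #1 → r4=5-1=4
CMP r4, #0  (cmp 4,0)
BNE L2: taken
ADD r3, r3, #6 → r3=8+6=14
ADD r5, r5, #8 → r5=16+8=24
SUB r3, r3, r4 → r3=14-4=10
SUB r4, r4, #1 → r4=4-1=3
CMP r4, #0  (cmp 3,0)
BNE L2: taken
ADD r3, r3, #6 → r3=10+6=16
ADD r5, r5, #8 → r5=24+8=32
SUB r3, r3, r4 → r3=16-3=13
SUB r4, r4, #1 → r4=3-1=2
CMP r4, #0  (cmp 2,0)
BNE L2: taken
ADD r3, r3, #6 → r3=13+6=19
ADD r5, r5, #8 → r5=32+8=40
SUB r3, r3, r4 → r3=19-2=17
SUB r4, r4, #1 → r4=2-1=1
CMP r4, #0  (cmp 1,0)
BNE L2: taken
ADD r3, r3, #6 → r3=17+6=23
ADD r5, r5, #8 → r5=40+8=48
SUB r3, r3, r4 → r3=23-1=22
SUB r4, r4, #1 → r4=1-1=0
CMP r4, #0  (cmp 0,0)
BNE L2: not taken
AND r5, r5, #15 → r5=48&15=0
halt.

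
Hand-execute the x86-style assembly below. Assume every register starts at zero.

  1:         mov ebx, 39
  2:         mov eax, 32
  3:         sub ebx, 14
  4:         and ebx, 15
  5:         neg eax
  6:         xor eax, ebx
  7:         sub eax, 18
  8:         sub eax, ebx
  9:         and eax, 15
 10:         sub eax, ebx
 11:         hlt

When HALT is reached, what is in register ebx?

mov ebx, 39 → ebx=39
mov eax, 32 → eax=32
sub ebx, 14 → ebx=39-14=25
and ebx, 15 → ebx=25&15=9
neg eax → eax=-(32)=-32
xor eax, ebx → eax=(-32)^9=-23
sub eax, 18 → eax=(-23)-18=-41
sub eax, ebx → eax=(-41)-9=-50
and eax, 15 → eax=(-50)&15=14
sub eax, ebx → eax=14-9=5
halt.

9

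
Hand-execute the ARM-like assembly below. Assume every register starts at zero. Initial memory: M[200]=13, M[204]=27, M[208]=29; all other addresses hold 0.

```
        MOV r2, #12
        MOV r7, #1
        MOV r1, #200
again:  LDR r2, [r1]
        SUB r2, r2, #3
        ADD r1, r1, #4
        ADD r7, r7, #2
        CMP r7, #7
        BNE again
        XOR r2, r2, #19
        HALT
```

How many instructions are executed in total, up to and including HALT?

r2=12
r7=1
r1=200
r2=M[200]=13
r2=13-3=10
r1=200+4=204
r7=1+2=3
CMP r7, #7  (cmp 3,7)
BNE again: taken
r2=M[204]=27
r2=27-3=24
r1=204+4=208
r7=3+2=5
CMP r7, #7  (cmp 5,7)
BNE again: taken
r2=M[208]=29
r2=29-3=26
r1=208+4=212
r7=5+2=7
CMP r7, #7  (cmp 7,7)
BNE again: not taken
r2=26^19=9
halt.
Total executed instructions: 23.

23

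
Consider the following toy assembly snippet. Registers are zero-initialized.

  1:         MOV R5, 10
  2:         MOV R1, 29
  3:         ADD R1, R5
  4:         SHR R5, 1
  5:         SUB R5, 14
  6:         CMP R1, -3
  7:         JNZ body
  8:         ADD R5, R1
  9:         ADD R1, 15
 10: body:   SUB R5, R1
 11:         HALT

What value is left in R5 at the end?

R5=10
R1=29
R1=29+10=39
R5=10>>1=5
R5=5-14=-9
CMP R1, -3  (cmp 39,-3)
JNZ body: taken
R5=(-9)-39=-48
halt.

-48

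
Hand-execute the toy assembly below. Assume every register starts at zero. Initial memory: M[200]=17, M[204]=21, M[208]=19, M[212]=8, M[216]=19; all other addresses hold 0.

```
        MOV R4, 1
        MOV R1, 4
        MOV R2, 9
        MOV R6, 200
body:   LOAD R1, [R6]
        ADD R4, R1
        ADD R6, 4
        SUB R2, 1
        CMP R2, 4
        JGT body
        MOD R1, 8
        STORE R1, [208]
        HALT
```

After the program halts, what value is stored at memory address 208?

R4=1
R1=4
R2=9
R6=200
R1=M[200]=17
R4=1+17=18
R6=200+4=204
R2=9-1=8
CMP R2, 4  (cmp 8,4)
JGT body: taken
R1=M[204]=21
R4=18+21=39
R6=204+4=208
R2=8-1=7
CMP R2, 4  (cmp 7,4)
JGT body: taken
R1=M[208]=19
R4=39+19=58
R6=208+4=212
R2=7-1=6
CMP R2, 4  (cmp 6,4)
JGT body: taken
R1=M[212]=8
R4=58+8=66
R6=212+4=216
R2=6-1=5
CMP R2, 4  (cmp 5,4)
JGT body: taken
R1=M[216]=19
R4=66+19=85
R6=216+4=220
R2=5-1=4
CMP R2, 4  (cmp 4,4)
JGT body: not taken
R1=19%8=3
STORE R1, [208] → M[208]=3
halt.

3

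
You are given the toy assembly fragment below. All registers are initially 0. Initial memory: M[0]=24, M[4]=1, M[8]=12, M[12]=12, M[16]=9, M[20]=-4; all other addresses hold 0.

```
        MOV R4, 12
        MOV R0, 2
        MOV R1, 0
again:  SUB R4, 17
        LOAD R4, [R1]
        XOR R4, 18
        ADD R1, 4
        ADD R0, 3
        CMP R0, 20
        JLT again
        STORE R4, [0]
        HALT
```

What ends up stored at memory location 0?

MOV R4, 12 → R4=12
MOV R0, 2 → R0=2
MOV R1, 0 → R1=0
SUB R4, 17 → R4=12-17=-5
LOAD R4, [R1] → R4=M[0]=24
XOR R4, 18 → R4=24^18=10
ADD R1, 4 → R1=0+4=4
ADD R0, 3 → R0=2+3=5
CMP R0, 20  (cmp 5,20)
JLT again: taken
SUB R4, 17 → R4=10-17=-7
LOAD R4, [R1] → R4=M[4]=1
XOR R4, 18 → R4=1^18=19
ADD R1, 4 → R1=4+4=8
ADD R0, 3 → R0=5+3=8
CMP R0, 20  (cmp 8,20)
JLT again: taken
SUB R4, 17 → R4=19-17=2
LOAD R4, [R1] → R4=M[8]=12
XOR R4, 18 → R4=12^18=30
ADD R1, 4 → R1=8+4=12
ADD R0, 3 → R0=8+3=11
CMP R0, 20  (cmp 11,20)
JLT again: taken
SUB R4, 17 → R4=30-17=13
LOAD R4, [R1] → R4=M[12]=12
XOR R4, 18 → R4=12^18=30
ADD R1, 4 → R1=12+4=16
ADD R0, 3 → R0=11+3=14
CMP R0, 20  (cmp 14,20)
JLT again: taken
SUB R4, 17 → R4=30-17=13
LOAD R4, [R1] → R4=M[16]=9
XOR R4, 18 → R4=9^18=27
ADD R1, 4 → R1=16+4=20
ADD R0, 3 → R0=14+3=17
CMP R0, 20  (cmp 17,20)
JLT again: taken
SUB R4, 17 → R4=27-17=10
LOAD R4, [R1] → R4=M[20]=-4
XOR R4, 18 → R4=(-4)^18=-18
ADD R1, 4 → R1=20+4=24
ADD R0, 3 → R0=17+3=20
CMP R0, 20  (cmp 20,20)
JLT again: not taken
STORE R4, [0] → M[0]=-18
halt.

-18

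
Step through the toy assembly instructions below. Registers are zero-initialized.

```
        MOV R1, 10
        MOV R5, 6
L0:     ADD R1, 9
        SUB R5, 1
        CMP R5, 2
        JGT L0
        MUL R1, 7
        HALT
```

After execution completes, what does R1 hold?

MOV R1, 10 → R1=10
MOV R5, 6 → R5=6
ADD R1, 9 → R1=10+9=19
SUB R5, 1 → R5=6-1=5
CMP R5, 2  (cmp 5,2)
JGT L0: taken
ADD R1, 9 → R1=19+9=28
SUB R5, 1 → R5=5-1=4
CMP R5, 2  (cmp 4,2)
JGT L0: taken
ADD R1, 9 → R1=28+9=37
SUB R5, 1 → R5=4-1=3
CMP R5, 2  (cmp 3,2)
JGT L0: taken
ADD R1, 9 → R1=37+9=46
SUB R5, 1 → R5=3-1=2
CMP R5, 2  (cmp 2,2)
JGT L0: not taken
MUL R1, 7 → R1=46*7=322
halt.

322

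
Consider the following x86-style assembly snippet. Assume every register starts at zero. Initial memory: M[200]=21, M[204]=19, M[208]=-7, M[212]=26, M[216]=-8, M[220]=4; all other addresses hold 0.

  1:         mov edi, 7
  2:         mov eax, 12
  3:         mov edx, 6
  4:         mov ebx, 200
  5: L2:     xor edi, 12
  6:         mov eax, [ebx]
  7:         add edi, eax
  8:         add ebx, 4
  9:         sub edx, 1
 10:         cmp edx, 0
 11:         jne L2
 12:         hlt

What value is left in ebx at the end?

after mov edi, 7: edi=7
after mov eax, 12: eax=12
after mov edx, 6: edx=6
after mov ebx, 200: ebx=200
after xor edi, 12: edi=7^12=11
after mov eax, [ebx]: eax=M[200]=21
after add edi, eax: edi=11+21=32
after add ebx, 4: ebx=200+4=204
after sub edx, 1: edx=6-1=5
cmp edx, 0  (cmp 5,0)
jne L2: taken
after xor edi, 12: edi=32^12=44
after mov eax, [ebx]: eax=M[204]=19
after add edi, eax: edi=44+19=63
after add ebx, 4: ebx=204+4=208
after sub edx, 1: edx=5-1=4
cmp edx, 0  (cmp 4,0)
jne L2: taken
after xor edi, 12: edi=63^12=51
after mov eax, [ebx]: eax=M[208]=-7
after add edi, eax: edi=51+(-7)=44
after add ebx, 4: ebx=208+4=212
after sub edx, 1: edx=4-1=3
cmp edx, 0  (cmp 3,0)
jne L2: taken
after xor edi, 12: edi=44^12=32
after mov eax, [ebx]: eax=M[212]=26
after add edi, eax: edi=32+26=58
after add ebx, 4: ebx=212+4=216
after sub edx, 1: edx=3-1=2
cmp edx, 0  (cmp 2,0)
jne L2: taken
after xor edi, 12: edi=58^12=54
after mov eax, [ebx]: eax=M[216]=-8
after add edi, eax: edi=54+(-8)=46
after add ebx, 4: ebx=216+4=220
after sub edx, 1: edx=2-1=1
cmp edx, 0  (cmp 1,0)
jne L2: taken
after xor edi, 12: edi=46^12=34
after mov eax, [ebx]: eax=M[220]=4
after add edi, eax: edi=34+4=38
after add ebx, 4: ebx=220+4=224
after sub edx, 1: edx=1-1=0
cmp edx, 0  (cmp 0,0)
jne L2: not taken
halt.

224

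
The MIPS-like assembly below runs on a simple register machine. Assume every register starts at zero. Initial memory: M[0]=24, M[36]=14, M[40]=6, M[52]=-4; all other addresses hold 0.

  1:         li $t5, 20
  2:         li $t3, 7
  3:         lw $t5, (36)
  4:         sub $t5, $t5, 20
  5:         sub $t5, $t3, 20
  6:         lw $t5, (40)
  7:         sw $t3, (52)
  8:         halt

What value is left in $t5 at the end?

6

$t5=20
$t3=7
$t5=M[36]=14
$t5=14-20=-6
$t5=7-20=-13
$t5=M[40]=6
sw $t3, (52) → M[52]=7
halt.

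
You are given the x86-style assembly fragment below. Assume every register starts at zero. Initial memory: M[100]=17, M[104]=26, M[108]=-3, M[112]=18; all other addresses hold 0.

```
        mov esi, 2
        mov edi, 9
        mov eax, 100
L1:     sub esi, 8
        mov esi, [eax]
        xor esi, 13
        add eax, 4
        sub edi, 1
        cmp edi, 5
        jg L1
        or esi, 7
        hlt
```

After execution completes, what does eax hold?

after mov esi, 2: esi=2
after mov edi, 9: edi=9
after mov eax, 100: eax=100
after sub esi, 8: esi=2-8=-6
after mov esi, [eax]: esi=M[100]=17
after xor esi, 13: esi=17^13=28
after add eax, 4: eax=100+4=104
after sub edi, 1: edi=9-1=8
cmp edi, 5  (cmp 8,5)
jg L1: taken
after sub esi, 8: esi=28-8=20
after mov esi, [eax]: esi=M[104]=26
after xor esi, 13: esi=26^13=23
after add eax, 4: eax=104+4=108
after sub edi, 1: edi=8-1=7
cmp edi, 5  (cmp 7,5)
jg L1: taken
after sub esi, 8: esi=23-8=15
after mov esi, [eax]: esi=M[108]=-3
after xor esi, 13: esi=(-3)^13=-16
after add eax, 4: eax=108+4=112
after sub edi, 1: edi=7-1=6
cmp edi, 5  (cmp 6,5)
jg L1: taken
after sub esi, 8: esi=(-16)-8=-24
after mov esi, [eax]: esi=M[112]=18
after xor esi, 13: esi=18^13=31
after add eax, 4: eax=112+4=116
after sub edi, 1: edi=6-1=5
cmp edi, 5  (cmp 5,5)
jg L1: not taken
after or esi, 7: esi=31|7=31
halt.

116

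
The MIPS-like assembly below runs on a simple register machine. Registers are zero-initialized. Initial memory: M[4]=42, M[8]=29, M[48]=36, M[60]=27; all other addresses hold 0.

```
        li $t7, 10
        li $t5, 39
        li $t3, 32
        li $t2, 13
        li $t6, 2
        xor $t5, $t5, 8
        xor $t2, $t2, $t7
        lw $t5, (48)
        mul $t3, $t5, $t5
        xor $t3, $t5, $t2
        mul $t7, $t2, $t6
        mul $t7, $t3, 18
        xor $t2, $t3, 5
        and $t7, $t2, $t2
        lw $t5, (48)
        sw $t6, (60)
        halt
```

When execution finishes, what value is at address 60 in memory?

after li $t7, 10: $t7=10
after li $t5, 39: $t5=39
after li $t3, 32: $t3=32
after li $t2, 13: $t2=13
after li $t6, 2: $t6=2
after xor $t5, $t5, 8: $t5=39^8=47
after xor $t2, $t2, $t7: $t2=13^10=7
after lw $t5, (48): $t5=M[48]=36
after mul $t3, $t5, $t5: $t3=36*36=1296
after xor $t3, $t5, $t2: $t3=36^7=35
after mul $t7, $t2, $t6: $t7=7*2=14
after mul $t7, $t3, 18: $t7=35*18=630
after xor $t2, $t3, 5: $t2=35^5=38
after and $t7, $t2, $t2: $t7=38&38=38
after lw $t5, (48): $t5=M[48]=36
sw $t6, (60) → M[60]=2
halt.

2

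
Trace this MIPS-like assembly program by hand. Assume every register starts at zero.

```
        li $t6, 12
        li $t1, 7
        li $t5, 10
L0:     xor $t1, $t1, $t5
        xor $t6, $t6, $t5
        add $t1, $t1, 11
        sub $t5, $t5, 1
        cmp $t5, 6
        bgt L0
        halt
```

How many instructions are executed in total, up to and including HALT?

28

after li $t6, 12: $t6=12
after li $t1, 7: $t1=7
after li $t5, 10: $t5=10
after xor $t1, $t1, $t5: $t1=7^10=13
after xor $t6, $t6, $t5: $t6=12^10=6
after add $t1, $t1, 11: $t1=13+11=24
after sub $t5, $t5, 1: $t5=10-1=9
cmp $t5, 6  (cmp 9,6)
bgt L0: taken
after xor $t1, $t1, $t5: $t1=24^9=17
after xor $t6, $t6, $t5: $t6=6^9=15
after add $t1, $t1, 11: $t1=17+11=28
after sub $t5, $t5, 1: $t5=9-1=8
cmp $t5, 6  (cmp 8,6)
bgt L0: taken
after xor $t1, $t1, $t5: $t1=28^8=20
after xor $t6, $t6, $t5: $t6=15^8=7
after add $t1, $t1, 11: $t1=20+11=31
after sub $t5, $t5, 1: $t5=8-1=7
cmp $t5, 6  (cmp 7,6)
bgt L0: taken
after xor $t1, $t1, $t5: $t1=31^7=24
after xor $t6, $t6, $t5: $t6=7^7=0
after add $t1, $t1, 11: $t1=24+11=35
after sub $t5, $t5, 1: $t5=7-1=6
cmp $t5, 6  (cmp 6,6)
bgt L0: not taken
halt.
Total executed instructions: 28.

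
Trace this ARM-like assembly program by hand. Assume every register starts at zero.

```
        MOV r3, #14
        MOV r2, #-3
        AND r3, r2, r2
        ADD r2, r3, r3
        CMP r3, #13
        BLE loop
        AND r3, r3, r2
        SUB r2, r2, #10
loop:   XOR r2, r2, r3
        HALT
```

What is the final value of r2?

r3=14
r2=-3
r3=(-3)&(-3)=-3
r2=(-3)+(-3)=-6
CMP r3, #13  (cmp -3,13)
BLE loop: taken
r2=(-6)^(-3)=7
halt.

7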